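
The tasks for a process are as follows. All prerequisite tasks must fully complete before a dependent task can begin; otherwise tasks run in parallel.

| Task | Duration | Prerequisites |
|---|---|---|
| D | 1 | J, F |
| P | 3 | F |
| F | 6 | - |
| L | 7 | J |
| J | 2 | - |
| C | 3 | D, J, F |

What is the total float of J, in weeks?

Critical path: F→D→C = 6+1+3 = 10, so the finish is 10 weeks.
Longest path through J: 9 weeks (earliest finish 2, latest finish 3).
So J can slip 3 − 2 = 1 week.

1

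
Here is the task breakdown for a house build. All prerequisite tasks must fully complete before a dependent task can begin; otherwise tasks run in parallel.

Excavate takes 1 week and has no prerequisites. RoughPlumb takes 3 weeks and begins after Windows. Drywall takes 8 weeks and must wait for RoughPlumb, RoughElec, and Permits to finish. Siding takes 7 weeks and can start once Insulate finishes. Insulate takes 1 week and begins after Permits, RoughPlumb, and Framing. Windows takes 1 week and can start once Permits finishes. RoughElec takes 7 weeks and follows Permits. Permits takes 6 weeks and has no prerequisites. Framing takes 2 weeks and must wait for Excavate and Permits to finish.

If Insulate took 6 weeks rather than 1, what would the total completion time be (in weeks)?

23

Actual critical path: Permits→RoughElec→Drywall = 6+7+8 = 21 ⇒ 21 weeks.
Insulate is off the critical path — its longest chain is 18 weeks, giving 3 of slack.
New critical path: Permits→Windows→RoughPlumb→Insulate→Siding = 6+1+3+6+7 = 23 ⇒ 23 weeks.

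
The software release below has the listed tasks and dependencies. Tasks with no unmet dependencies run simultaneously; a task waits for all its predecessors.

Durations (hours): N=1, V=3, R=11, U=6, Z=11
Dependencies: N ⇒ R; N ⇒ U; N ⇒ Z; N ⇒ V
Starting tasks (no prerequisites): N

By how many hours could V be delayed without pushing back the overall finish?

8

Critical path: N→R = 1+11 = 12, so the finish is 12 hours.
Longest path through V: 4 hours (earliest finish 4, latest finish 12).
Float = 12 − 4 = 8.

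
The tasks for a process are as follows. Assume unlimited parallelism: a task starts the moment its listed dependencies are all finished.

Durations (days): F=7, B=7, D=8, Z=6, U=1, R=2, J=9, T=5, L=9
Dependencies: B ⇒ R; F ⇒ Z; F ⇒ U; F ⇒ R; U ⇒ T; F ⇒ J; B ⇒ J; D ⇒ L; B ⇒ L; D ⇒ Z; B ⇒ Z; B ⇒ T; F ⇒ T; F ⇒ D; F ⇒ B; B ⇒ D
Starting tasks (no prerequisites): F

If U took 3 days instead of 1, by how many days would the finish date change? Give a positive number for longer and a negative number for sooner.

0

The binding path is F→B→D→L = 7+7+8+9 = 31; finish at 31 days.
U is off the critical path — its longest chain is 13 days, giving 18 of slack.
The critical path is still F→B→D→L; finish is now 31 days.
Change in finish: 31 − 31 = +0 days.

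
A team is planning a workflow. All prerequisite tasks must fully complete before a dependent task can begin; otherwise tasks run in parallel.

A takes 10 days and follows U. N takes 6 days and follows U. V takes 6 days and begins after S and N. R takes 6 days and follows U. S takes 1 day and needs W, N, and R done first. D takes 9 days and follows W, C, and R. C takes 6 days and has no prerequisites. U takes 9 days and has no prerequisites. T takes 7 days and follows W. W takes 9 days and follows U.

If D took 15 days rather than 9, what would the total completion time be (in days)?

33

Baseline: U→W→D = 9+9+9 = 27 → 27 days.
D is on the critical path; changing it to 15 makes that path 33 days.
That remains the longest chain; total 33 days.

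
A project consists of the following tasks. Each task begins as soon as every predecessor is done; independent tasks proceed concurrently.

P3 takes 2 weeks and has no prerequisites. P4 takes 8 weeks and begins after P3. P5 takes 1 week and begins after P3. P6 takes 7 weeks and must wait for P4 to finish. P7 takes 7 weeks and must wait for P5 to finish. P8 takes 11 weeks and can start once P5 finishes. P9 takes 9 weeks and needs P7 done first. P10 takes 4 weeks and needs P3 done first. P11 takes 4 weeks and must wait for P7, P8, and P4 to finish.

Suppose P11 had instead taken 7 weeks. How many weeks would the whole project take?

As given, the longest chain is P3→P5→P7→P9 = 2+1+7+9 = 19, so the finish is 19 weeks.
P11 has 1 week of float (longest path through it is 18).
New critical path: P3→P5→P8→P11 = 2+1+11+7 = 21 ⇒ 21 weeks.

21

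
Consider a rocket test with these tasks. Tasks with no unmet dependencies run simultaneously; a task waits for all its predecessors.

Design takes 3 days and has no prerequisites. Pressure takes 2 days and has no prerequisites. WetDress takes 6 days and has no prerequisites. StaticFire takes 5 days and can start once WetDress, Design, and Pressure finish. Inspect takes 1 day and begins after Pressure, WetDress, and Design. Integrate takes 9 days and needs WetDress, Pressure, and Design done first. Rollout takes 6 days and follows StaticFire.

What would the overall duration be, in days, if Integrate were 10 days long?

As given, the longest chain is WetDress→StaticFire→Rollout = 6+5+6 = 17, so the finish is 17 days.
Integrate has 2 days of float (longest path through it is 15).
The critical path is still WetDress→StaticFire→Rollout; finish is now 17 days.

17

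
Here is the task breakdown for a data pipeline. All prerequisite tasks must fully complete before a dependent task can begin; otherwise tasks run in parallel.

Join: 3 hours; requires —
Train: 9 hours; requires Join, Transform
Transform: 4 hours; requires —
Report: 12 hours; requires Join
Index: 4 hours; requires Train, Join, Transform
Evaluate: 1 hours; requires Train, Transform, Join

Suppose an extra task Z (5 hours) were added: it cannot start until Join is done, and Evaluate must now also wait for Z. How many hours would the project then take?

17

Originally the project takes 17 hours.
With Z inserted, Evaluate now waits for max(Train, Transform, Join, Z).
New critical path: Transform→Train→Index = 4+9+4 = 17 ⇒ 17 hours.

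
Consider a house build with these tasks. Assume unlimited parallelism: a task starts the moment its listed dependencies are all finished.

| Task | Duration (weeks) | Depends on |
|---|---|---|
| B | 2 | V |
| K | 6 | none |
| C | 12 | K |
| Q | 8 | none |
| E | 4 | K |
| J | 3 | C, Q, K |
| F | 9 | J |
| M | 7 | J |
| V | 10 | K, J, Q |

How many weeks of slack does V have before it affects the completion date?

0

The longest chain is K→C→J→V→B = 6+12+3+10+2 = 33; overall finish 33 weeks.
V finishes as early as 31 and must finish by 31.
Float = 33 − 33 = 0.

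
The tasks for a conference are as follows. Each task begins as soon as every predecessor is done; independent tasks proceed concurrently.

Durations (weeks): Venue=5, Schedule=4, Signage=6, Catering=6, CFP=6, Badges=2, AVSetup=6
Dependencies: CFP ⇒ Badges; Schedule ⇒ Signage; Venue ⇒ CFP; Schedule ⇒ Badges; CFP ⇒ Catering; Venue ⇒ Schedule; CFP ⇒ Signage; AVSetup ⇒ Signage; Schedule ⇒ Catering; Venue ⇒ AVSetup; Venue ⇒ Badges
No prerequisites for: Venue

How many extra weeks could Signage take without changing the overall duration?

Critical path: Venue→CFP→Catering = 5+6+6 = 17, so the finish is 17 weeks.
The longest chain containing Signage totals 17 weeks.
Slack of Signage = 11 − 11 = 0 weeks.

0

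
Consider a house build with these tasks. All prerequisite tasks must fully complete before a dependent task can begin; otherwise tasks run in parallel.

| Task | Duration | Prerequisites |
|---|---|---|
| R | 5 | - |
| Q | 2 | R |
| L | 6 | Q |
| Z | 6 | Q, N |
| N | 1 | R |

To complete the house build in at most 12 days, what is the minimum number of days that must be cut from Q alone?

Current finish: 13 days; target: 12.
Q is on every critical path, so each day cut from Q cuts the finish by one (this holds down to a finish of 12).
Need 13 − 12 = 1 day off Q → Q becomes 1 day, finish becomes 12.

1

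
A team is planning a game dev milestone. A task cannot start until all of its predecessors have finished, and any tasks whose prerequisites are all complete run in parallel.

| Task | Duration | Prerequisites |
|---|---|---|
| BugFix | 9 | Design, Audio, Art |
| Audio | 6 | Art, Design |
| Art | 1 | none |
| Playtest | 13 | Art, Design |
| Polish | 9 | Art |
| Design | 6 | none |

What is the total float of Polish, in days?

The longest chain is Design→Audio→BugFix = 6+6+9 = 21; overall finish 21 days.
Polish finishes as early as 10 and must finish by 21.
Float = 21 − 10 = 11.

11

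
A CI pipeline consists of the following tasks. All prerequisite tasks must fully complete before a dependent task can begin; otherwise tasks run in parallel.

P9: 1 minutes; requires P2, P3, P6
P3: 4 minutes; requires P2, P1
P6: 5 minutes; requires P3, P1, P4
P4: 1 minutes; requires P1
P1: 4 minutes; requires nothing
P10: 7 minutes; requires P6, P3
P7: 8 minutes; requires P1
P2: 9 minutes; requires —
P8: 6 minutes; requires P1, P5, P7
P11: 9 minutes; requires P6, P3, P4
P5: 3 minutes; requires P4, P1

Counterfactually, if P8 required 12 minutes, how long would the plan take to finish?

27

The binding path is P2→P3→P6→P11 = 9+4+5+9 = 27; finish at 27 minutes.
The longest path through P8 is only 18 minutes, so P8 has float 9.
The critical path is still P2→P3→P6→P11; finish is now 27 minutes.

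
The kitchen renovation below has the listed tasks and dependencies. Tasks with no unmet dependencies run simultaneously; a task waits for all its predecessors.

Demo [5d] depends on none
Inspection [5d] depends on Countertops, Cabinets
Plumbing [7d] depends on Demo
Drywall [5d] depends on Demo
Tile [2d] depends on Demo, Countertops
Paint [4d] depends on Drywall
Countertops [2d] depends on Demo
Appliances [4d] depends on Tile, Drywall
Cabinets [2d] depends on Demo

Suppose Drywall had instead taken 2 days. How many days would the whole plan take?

Actual critical path: Demo→Drywall→Paint = 5+5+4 = 14 ⇒ 14 days.
Drywall is on the critical path; changing it to 2 makes that path 11 days.
New critical path: Demo→Countertops→Tile→Appliances = 5+2+2+4 = 13 ⇒ 13 days.

13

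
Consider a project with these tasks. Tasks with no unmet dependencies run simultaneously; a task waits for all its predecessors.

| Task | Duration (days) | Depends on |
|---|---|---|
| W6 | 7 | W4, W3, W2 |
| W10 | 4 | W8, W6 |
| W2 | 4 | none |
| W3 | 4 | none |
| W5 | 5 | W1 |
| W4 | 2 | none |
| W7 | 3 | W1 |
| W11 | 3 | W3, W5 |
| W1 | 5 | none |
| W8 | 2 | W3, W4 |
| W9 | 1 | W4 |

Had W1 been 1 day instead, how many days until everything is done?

15

The binding path is W2→W6→W10 = 4+7+4 = 15; finish at 15 days.
The longest path through W1 is only 13 days, so W1 has float 2.
The critical path is still W2→W6→W10; finish is now 15 days.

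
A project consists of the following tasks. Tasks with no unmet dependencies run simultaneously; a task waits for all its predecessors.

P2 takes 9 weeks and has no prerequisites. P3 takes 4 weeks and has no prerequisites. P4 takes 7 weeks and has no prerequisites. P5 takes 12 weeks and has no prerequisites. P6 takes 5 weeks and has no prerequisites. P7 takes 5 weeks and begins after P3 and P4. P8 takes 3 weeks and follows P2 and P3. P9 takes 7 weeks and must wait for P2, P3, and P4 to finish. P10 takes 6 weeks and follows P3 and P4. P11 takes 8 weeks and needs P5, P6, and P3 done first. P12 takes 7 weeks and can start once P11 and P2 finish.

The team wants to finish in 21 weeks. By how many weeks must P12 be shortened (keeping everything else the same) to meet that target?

6

Current finish: 27 weeks; target: 21.
P12 is on every critical path, so each week cut from P12 cuts the finish by one (this holds down to a finish of 21).
Need 27 − 21 = 6 weeks off P12 → P12 becomes 1 week, finish becomes 21.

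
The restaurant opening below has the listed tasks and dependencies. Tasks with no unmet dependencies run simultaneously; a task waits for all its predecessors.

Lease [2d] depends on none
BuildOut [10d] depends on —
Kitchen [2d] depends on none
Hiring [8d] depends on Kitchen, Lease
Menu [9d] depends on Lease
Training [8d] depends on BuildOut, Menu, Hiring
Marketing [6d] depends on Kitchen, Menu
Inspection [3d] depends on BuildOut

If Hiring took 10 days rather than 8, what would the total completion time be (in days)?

Actual critical path: Lease→Menu→Training = 2+9+8 = 19 ⇒ 19 days.
Hiring is off the critical path — its longest chain is 18 days, giving 1 of slack.
New critical path: Lease→Hiring→Training = 2+10+8 = 20 ⇒ 20 days.

20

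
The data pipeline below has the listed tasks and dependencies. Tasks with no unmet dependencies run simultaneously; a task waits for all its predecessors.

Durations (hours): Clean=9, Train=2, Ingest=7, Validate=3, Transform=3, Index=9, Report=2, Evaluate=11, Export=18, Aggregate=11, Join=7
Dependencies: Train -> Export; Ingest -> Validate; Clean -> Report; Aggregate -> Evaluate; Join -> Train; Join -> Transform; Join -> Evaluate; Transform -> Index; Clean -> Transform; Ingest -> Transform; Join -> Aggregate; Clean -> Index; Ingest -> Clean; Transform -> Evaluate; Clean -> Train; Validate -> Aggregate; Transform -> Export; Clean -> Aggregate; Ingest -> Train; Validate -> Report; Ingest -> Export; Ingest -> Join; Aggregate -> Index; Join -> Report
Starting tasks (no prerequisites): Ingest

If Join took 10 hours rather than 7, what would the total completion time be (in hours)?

Baseline: Ingest→Clean→Aggregate→Evaluate = 7+9+11+11 = 38 → 38 hours.
Join has 2 hours of float (longest path through it is 36).
The binding chain switches to Ingest→Join→Aggregate→Evaluate = 7+10+11+11 = 39; finish 39 hours.

39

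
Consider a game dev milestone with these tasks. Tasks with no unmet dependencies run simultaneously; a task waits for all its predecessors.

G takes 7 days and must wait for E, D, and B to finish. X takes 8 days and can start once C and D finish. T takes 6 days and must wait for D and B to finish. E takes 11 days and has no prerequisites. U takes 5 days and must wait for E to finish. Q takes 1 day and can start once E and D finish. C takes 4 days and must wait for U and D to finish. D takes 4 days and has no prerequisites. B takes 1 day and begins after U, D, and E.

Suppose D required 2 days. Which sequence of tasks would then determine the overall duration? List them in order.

Actual critical path: E→U→C→X = 11+5+4+8 = 28 ⇒ 28 days.
The longest path through D is only 16 days, so D has float 12.
The critical path is still E→U→C→X; finish is now 28 days.

E, U, C, X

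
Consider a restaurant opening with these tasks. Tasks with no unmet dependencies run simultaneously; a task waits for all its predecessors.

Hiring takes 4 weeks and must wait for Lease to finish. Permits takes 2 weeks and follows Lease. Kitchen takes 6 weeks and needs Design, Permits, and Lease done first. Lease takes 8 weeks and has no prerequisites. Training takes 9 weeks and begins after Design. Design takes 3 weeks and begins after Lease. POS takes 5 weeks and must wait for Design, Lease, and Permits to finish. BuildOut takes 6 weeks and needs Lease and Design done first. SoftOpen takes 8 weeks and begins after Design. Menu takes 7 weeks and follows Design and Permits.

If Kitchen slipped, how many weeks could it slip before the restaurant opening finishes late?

The longest chain is Lease→Design→Training = 8+3+9 = 20; overall finish 20 weeks.
Longest path through Kitchen: 17 weeks (earliest finish 17, latest finish 20).
Slack of Kitchen = 14 − 11 = 3 weeks.

3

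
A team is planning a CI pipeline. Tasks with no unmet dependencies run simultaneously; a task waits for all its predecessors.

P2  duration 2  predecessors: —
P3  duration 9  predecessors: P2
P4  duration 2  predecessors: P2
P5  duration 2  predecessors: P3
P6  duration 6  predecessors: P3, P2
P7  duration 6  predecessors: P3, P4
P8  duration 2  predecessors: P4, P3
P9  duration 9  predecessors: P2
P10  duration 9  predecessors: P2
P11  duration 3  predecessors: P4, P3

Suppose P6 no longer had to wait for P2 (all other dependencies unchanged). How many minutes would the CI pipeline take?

17

With the dependency in place, P2→P3→P6 = 2+9+6 = 17 sets the finish at 17 minutes.
Dropping P2→P6 doesn't change P6's earliest start (11); another predecessor still binds.
The longest chain is now P2→P3→P6 = 2+9+6 = 17, so the CI pipeline takes 17 minutes.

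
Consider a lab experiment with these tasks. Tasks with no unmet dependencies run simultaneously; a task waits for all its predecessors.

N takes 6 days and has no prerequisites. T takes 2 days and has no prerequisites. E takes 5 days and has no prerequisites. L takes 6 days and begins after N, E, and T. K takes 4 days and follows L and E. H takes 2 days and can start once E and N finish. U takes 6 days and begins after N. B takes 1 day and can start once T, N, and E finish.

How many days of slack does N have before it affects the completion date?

N→L→K = 6+6+4 = 16 sets the makespan at 16 days.
The longest chain containing N totals 16 days.
Slack of N = 0 − 0 = 0 days.

0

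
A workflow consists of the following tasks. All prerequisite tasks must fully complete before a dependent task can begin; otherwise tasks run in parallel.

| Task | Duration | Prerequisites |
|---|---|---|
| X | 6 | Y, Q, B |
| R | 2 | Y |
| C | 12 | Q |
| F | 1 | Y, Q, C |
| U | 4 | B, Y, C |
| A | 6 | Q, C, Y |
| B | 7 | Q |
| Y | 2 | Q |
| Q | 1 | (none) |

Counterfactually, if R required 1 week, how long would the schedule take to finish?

19

The binding path is Q→C→A = 1+12+6 = 19; finish at 19 weeks.
R has 14 weeks of float (longest path through it is 5).
The critical path is still Q→C→A; finish is now 19 weeks.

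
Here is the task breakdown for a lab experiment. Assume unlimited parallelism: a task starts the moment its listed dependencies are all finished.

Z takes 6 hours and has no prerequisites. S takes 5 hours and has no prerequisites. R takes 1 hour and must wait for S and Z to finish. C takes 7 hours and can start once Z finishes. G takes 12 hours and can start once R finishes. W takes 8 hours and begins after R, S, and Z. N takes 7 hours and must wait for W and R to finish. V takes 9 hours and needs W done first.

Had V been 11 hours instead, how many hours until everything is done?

Actual critical path: Z→R→W→V = 6+1+8+9 = 24 ⇒ 24 hours.
Since V is critical, the +2 change carries straight to that chain (now 26 hours).
The critical path is still Z→R→W→V; finish is now 26 hours.

26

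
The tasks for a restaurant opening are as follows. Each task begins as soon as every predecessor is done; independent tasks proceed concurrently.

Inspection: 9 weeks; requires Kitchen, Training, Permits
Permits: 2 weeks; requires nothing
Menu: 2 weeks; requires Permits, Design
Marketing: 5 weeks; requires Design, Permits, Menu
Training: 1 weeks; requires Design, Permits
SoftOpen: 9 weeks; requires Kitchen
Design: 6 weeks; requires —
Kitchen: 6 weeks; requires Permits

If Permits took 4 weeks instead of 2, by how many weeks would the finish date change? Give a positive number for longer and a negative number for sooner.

2

Critical path before the change: Permits→Kitchen→SoftOpen = 2+6+9 = 17 giving 17 weeks.
Since Permits is critical, the +2 change carries straight to that chain (now 19 weeks).
No other chain overtakes it, so the finish is 19 weeks.
Change in finish: 19 − 17 = +2 weeks.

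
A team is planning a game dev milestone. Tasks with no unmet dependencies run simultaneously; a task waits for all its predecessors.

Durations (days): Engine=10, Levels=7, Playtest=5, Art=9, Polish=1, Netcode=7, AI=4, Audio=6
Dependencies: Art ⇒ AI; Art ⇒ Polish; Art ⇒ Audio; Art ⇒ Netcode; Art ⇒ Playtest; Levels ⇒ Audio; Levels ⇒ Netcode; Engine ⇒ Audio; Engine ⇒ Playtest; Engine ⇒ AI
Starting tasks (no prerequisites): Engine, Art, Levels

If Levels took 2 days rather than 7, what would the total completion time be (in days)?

Baseline: Engine→Audio = 10+6 = 16 → 16 days.
The longest path through Levels is only 14 days, so Levels has float 2.
No other chain overtakes it, so the finish is 16 days.

16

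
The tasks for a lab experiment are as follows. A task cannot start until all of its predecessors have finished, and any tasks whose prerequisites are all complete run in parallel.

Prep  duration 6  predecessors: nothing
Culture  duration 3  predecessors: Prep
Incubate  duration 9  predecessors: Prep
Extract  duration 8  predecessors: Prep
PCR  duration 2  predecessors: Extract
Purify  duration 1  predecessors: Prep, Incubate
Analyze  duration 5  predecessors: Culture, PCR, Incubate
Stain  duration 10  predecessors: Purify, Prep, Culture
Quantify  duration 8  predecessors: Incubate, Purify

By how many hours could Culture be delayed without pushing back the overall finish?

7

Critical path: Prep→Incubate→Purify→Stain = 6+9+1+10 = 26, so the finish is 26 hours.
Culture finishes as early as 9 and must finish by 16.
So Culture can slip 16 − 9 = 7 hours.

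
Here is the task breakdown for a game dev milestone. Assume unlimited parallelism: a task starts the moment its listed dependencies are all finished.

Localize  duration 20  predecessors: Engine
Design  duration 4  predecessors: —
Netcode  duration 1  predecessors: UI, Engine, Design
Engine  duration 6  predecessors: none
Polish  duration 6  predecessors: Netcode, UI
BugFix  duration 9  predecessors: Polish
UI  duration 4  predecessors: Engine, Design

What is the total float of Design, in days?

2

Critical path: Engine→UI→Netcode→Polish→BugFix = 6+4+1+6+9 = 26, so the finish is 26 days.
The longest chain containing Design totals 24 days.
Float = 26 − 24 = 2.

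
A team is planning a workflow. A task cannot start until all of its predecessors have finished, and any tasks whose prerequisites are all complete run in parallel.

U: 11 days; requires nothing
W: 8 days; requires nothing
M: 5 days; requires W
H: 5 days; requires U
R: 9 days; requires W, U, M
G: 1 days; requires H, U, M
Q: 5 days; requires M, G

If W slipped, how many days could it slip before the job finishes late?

0

U→H→G→Q = 11+5+1+5 = 22 sets the makespan at 22 days.
Longest path through W: 22 days (earliest finish 8, latest finish 8).
Float = 22 − 22 = 0.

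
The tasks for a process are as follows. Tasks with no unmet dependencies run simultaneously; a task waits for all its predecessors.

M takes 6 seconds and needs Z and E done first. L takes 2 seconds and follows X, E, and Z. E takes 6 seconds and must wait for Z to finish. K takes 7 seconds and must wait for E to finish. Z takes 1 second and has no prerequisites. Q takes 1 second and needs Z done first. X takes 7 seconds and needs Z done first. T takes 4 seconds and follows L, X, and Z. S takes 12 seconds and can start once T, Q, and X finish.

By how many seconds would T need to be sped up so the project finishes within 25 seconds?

1

Current finish: 26 seconds; target: 25.
T is on every critical path, so each second cut from T cuts the finish by one (this holds down to a finish of 23).
Need 26 − 25 = 1 second off T → T becomes 3 seconds, finish becomes 25.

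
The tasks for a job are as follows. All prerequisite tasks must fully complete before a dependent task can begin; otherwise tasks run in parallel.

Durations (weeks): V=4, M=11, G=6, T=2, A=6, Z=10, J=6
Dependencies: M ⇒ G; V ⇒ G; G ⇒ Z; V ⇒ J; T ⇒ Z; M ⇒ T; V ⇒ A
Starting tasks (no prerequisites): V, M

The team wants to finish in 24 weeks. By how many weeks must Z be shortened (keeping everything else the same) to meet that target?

3

Current finish: 27 weeks; target: 24.
Z is on every critical path, so each week cut from Z cuts the finish by one (this holds down to a finish of 18).
Need 27 − 24 = 3 weeks off Z → Z becomes 7 weeks, finish becomes 24.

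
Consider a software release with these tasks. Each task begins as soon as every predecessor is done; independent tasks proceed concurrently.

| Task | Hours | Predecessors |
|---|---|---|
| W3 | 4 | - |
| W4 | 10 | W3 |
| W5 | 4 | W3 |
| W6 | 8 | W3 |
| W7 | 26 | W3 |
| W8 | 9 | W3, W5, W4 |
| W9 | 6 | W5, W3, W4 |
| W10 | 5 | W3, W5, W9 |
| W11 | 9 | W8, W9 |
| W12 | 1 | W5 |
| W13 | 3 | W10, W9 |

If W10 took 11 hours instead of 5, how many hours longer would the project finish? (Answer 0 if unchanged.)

2

The binding path is W3→W4→W8→W11 = 4+10+9+9 = 32; finish at 32 hours.
W10 has 4 hours of float (longest path through it is 28).
Now W3→W4→W9→W10→W13 = 4+10+6+11+3 = 34 is longest, so the finish becomes 34 hours.
Change in finish: 34 − 32 = +2 hours.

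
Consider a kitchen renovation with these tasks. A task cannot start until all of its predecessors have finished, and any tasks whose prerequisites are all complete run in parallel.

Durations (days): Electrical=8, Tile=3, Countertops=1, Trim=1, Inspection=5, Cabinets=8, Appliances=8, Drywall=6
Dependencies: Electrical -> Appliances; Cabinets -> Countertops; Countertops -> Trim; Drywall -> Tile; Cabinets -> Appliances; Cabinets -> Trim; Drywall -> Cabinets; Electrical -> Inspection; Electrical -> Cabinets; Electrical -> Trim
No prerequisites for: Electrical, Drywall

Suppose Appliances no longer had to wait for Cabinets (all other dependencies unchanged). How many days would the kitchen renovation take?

With the dependency in place, Electrical→Cabinets→Appliances = 8+8+8 = 24 sets the finish at 24 days.
Without Cabinets→Appliances, Appliances's earliest start moves from 16 to 8.
New critical path: Electrical→Cabinets→Countertops→Trim = 8+8+1+1 = 18 ⇒ 18 days.

18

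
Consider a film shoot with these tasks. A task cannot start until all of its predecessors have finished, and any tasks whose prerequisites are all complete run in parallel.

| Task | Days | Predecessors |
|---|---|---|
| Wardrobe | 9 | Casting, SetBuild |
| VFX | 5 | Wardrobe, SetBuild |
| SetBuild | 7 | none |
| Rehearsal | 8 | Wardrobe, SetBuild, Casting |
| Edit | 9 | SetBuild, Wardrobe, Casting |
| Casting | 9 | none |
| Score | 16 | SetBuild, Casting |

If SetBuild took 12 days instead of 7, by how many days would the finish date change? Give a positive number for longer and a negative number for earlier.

3

Actual critical path: Casting→Wardrobe→Edit = 9+9+9 = 27 ⇒ 27 days.
SetBuild has 2 days of float (longest path through it is 25).
Now SetBuild→Wardrobe→Edit = 12+9+9 = 30 is longest, so the finish becomes 30 days.
Change in finish: 30 − 27 = +3 days.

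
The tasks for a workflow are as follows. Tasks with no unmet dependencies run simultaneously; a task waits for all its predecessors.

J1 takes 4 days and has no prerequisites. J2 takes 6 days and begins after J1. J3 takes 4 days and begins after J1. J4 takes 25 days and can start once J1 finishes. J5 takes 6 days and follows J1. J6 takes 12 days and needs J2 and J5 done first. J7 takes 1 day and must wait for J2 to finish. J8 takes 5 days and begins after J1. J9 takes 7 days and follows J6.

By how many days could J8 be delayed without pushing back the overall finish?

J1→J2→J6→J9 = 4+6+12+7 = 29 sets the makespan at 29 days.
J8 finishes as early as 9 and must finish by 29.
Float = 29 − 9 = 20.

20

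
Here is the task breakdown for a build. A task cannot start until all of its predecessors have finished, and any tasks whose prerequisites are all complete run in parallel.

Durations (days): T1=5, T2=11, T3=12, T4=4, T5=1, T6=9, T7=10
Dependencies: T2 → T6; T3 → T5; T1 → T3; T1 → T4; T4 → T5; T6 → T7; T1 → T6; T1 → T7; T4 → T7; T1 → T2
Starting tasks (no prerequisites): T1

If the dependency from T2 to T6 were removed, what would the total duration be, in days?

24

Original critical path: T1→T2→T6→T7 = 5+11+9+10 = 35 ⇒ 35 days.
Without T2→T6, T6's earliest start moves from 16 to 5.
After: T1→T6→T7 = 5+9+10 = 24 → 24 days.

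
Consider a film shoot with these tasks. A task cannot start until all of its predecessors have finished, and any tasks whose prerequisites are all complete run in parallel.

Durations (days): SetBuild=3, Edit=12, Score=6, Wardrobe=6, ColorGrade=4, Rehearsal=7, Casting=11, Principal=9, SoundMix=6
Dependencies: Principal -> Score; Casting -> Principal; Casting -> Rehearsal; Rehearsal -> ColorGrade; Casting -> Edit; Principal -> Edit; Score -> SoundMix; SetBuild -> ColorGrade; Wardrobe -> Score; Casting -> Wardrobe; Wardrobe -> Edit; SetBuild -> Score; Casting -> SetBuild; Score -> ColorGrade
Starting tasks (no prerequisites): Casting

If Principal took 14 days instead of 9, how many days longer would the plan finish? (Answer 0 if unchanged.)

Actual critical path: Casting→Principal→Edit = 11+9+12 = 32 ⇒ 32 days.
Since Principal is critical, the +5 change carries straight to that chain (now 37 days).
The critical path is still Casting→Principal→Edit; finish is now 37 days.
Change in finish: 37 − 32 = +5 days.

5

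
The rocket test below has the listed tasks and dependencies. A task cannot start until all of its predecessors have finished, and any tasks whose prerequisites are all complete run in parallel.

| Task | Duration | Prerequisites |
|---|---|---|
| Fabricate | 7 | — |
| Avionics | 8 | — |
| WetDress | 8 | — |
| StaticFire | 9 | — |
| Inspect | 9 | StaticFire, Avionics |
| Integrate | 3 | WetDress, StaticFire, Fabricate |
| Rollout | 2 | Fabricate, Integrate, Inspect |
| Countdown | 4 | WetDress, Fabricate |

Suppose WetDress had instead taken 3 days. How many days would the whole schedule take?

Actual critical path: StaticFire→Inspect→Rollout = 9+9+2 = 20 ⇒ 20 days.
WetDress has 7 days of float (longest path through it is 13).
No other chain overtakes it, so the finish is 20 days.

20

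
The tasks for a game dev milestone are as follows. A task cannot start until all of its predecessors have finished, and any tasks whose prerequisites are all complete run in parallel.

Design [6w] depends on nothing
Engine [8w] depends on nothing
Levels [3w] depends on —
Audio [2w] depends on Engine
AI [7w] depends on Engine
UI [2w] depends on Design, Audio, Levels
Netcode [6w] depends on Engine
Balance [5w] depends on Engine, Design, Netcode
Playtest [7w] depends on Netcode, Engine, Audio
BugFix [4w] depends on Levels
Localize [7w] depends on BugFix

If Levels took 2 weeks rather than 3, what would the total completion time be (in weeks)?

As given, the longest chain is Engine→Netcode→Playtest = 8+6+7 = 21, so the finish is 21 weeks.
Levels has 7 weeks of float (longest path through it is 14).
The critical path is still Engine→Netcode→Playtest; finish is now 21 weeks.

21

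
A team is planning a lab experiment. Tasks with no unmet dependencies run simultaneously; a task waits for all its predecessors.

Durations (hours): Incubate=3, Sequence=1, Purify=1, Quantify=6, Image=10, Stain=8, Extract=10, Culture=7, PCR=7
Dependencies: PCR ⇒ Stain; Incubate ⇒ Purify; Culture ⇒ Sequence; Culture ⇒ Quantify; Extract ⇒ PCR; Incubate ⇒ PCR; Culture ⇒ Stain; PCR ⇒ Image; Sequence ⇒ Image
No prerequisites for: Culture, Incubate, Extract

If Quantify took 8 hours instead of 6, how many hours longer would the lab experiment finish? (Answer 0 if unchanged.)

Baseline: Extract→PCR→Image = 10+7+10 = 27 → 27 hours.
Quantify is off the critical path — its longest chain is 13 hours, giving 14 of slack.
The critical path is still Extract→PCR→Image; finish is now 27 hours.
Change in finish: 27 − 27 = +0 hours.

0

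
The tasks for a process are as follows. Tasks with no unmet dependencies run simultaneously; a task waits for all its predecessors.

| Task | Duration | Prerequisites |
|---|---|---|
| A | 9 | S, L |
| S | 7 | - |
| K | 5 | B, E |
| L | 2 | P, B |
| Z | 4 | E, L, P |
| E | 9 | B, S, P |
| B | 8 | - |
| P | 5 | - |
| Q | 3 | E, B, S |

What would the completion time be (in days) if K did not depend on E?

21

With the dependency in place, B→E→K = 8+9+5 = 22 sets the finish at 22 days.
Without E→K, K's earliest start moves from 17 to 8.
After: B→E→Z = 8+9+4 = 21 → 21 days.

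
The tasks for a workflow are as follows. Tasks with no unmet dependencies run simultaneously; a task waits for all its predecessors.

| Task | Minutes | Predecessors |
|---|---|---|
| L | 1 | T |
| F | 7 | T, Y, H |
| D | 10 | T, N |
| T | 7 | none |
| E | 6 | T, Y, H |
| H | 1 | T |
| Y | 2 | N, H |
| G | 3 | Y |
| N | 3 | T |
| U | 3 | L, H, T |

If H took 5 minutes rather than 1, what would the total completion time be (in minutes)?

21

Critical path before the change: T→N→D = 7+3+10 = 20 giving 20 minutes.
H is off the critical path — its longest chain is 17 minutes, giving 3 of slack.
Now T→H→Y→F = 7+5+2+7 = 21 is longest, so the finish becomes 21 minutes.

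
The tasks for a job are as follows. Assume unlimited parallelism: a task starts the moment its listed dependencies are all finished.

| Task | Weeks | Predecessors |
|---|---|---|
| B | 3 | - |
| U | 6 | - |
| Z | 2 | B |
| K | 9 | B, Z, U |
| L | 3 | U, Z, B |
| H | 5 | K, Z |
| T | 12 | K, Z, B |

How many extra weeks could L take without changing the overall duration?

18

The longest chain is U→K→T = 6+9+12 = 27; overall finish 27 weeks.
Longest path through L: 9 weeks (earliest finish 9, latest finish 27).
So L can slip 27 − 9 = 18 weeks.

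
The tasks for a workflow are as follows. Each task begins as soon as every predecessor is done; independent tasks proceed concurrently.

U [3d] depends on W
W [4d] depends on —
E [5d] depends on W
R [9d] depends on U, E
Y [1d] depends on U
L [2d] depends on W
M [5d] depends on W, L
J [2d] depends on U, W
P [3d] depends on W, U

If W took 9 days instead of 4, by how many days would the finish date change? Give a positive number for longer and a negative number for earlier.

5

As given, the longest chain is W→E→R = 4+5+9 = 18, so the finish is 18 days.
W lies on that path, so at 9 days the path becomes 23 days.
That remains the longest chain; total 23 days.
Change in finish: 23 − 18 = +5 days.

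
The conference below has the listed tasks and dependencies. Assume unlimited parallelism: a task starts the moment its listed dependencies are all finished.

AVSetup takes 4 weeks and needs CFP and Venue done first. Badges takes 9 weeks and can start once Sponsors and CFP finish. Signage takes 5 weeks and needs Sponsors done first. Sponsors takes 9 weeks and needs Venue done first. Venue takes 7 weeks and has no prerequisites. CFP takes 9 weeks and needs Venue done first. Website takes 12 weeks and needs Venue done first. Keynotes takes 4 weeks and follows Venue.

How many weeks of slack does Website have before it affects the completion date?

6

The longest chain is Venue→CFP→Badges = 7+9+9 = 25; overall finish 25 weeks.
Website finishes as early as 19 and must finish by 25.
Float = 25 − 19 = 6.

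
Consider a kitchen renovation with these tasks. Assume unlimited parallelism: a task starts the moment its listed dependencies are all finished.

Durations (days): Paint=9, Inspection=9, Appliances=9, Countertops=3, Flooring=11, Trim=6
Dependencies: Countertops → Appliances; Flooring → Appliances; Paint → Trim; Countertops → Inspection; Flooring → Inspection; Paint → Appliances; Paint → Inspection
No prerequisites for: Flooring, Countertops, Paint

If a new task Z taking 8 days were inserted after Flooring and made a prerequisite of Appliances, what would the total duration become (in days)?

28

Originally the project takes 20 days.
With Z inserted, Appliances now waits for max(Countertops, Flooring, Paint, Z).
New critical path: Flooring→Z→Appliances = 11+8+9 = 28 ⇒ 28 days.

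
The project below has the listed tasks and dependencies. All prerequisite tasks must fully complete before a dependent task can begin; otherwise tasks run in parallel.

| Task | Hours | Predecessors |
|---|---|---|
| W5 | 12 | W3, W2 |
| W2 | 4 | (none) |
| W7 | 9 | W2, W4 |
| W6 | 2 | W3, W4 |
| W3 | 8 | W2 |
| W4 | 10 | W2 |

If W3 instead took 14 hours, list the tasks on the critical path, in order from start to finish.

Critical path before the change: W2→W3→W5 = 4+8+12 = 24 giving 24 hours.
W3 is on the critical path; changing it to 14 makes that path 30 hours.
No other chain overtakes it, so the finish is 30 hours.

W2, W3, W5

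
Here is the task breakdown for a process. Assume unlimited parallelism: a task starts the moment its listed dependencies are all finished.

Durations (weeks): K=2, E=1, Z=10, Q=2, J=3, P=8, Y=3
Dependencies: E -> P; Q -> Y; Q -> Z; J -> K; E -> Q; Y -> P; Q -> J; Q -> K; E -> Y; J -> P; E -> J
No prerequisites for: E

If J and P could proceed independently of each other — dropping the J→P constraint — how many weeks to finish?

With the dependency in place, E→Q→Y→P = 1+2+3+8 = 14 sets the finish at 14 weeks.
Dropping J→P doesn't change P's earliest start (6); another predecessor still binds.
New critical path: E→Q→Y→P = 1+2+3+8 = 14 ⇒ 14 weeks.

14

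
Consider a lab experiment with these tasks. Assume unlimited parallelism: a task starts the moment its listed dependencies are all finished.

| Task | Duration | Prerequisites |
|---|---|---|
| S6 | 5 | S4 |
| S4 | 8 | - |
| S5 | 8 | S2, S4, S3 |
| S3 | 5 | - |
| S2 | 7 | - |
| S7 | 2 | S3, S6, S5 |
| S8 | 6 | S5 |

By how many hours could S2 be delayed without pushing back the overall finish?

1

S4→S5→S8 = 8+8+6 = 22 sets the makespan at 22 hours.
The longest chain containing S2 totals 21 hours.
So S2 can slip 8 − 7 = 1 hour.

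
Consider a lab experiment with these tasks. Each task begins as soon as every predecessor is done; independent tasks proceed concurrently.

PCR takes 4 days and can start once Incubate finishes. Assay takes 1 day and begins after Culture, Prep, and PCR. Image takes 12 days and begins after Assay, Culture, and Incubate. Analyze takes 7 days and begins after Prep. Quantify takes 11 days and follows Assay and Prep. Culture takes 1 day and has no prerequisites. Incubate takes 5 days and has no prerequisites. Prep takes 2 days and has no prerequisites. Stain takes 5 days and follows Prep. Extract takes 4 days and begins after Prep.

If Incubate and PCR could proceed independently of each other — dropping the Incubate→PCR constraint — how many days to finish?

17

With the dependency in place, Incubate→PCR→Assay→Image = 5+4+1+12 = 22 sets the finish at 22 days.
Without Incubate→PCR, PCR's earliest start moves from 5 to 0.
New critical path: Incubate→Image = 5+12 = 17 ⇒ 17 days.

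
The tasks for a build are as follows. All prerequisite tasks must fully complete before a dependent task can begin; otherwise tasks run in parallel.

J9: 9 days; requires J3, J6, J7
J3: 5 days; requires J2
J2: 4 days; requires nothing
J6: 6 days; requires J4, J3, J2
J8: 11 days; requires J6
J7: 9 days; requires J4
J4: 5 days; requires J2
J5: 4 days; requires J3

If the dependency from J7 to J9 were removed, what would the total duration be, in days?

With the dependency in place, J2→J4→J7→J9 = 4+5+9+9 = 27 sets the finish at 27 days.
Without J7→J9, J9's earliest start moves from 18 to 15.
The longest chain is now J2→J3→J6→J8 = 4+5+6+11 = 26, so the job takes 26 days.

26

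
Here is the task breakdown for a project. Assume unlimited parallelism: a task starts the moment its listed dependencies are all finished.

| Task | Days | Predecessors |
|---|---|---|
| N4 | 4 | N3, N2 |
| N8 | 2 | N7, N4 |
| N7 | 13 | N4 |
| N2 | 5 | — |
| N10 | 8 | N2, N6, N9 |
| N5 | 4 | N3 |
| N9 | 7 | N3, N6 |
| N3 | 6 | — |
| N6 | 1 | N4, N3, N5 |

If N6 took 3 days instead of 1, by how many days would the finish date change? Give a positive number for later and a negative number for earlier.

2

The binding path is N3→N4→N6→N9→N10 = 6+4+1+7+8 = 26; finish at 26 days.
N6 is on the critical path; changing it to 3 makes that path 28 days.
That remains the longest chain; total 28 days.
Change in finish: 28 − 26 = +2 days.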